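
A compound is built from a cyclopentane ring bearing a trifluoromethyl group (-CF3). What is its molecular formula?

Atom tally by fragment:
  cyclopentane ring core → C:5 H:10
  (− 1 ring H displaced by substituents)
  + CF3 → C:1 F:3
Element totals:
  C: 6
  H: 9
  F: 3

C6H9F3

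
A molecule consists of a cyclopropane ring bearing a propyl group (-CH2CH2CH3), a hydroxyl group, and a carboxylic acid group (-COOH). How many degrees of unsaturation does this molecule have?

Atom tally by fragment:
  cyclopropane ring core → C:3 H:6
  (− 3 ring H displaced by substituents)
  + CH2CH2CH3 → C:3 H:7
  + OH → O:1 H:1
  + COOH → C:1 H:1 O:2
Element totals:
  C: 7
  H: 12
  O: 3
Molecular formula: C7H12O3.
DoU = (2C + 2 + N − H − X) / 2 = (2·7 + 2 + 0 − 12 − 0) / 2 = 2.

2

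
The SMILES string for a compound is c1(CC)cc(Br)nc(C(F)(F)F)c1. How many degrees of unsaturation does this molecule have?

Atom tally by fragment:
  pyridine ring core → C:5 H:5 N:1
  (− 3 ring H displaced by substituents)
  + C2H5 → C:2 H:5
  + Br → Br:1
  + CF3 → C:1 F:3
Element totals:
  C: 8
  H: 7
  Br: 1
  F: 3
  N: 1
Molecular formula: C8H7BrF3N.
DoU = (2C + 2 + N − H − X) / 2 = (2·8 + 2 + 1 − 7 − 4) / 2 = 4.

4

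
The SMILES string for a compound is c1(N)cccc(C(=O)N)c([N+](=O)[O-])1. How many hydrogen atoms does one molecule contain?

Atom tally by fragment:
  benzene ring core → C:6 H:6
  (− 3 ring H displaced by substituents)
  + NH2 → N:1 H:2
  + CONH2 → C:1 H:2 O:1 N:1
  + NO2 → N:1 O:2
Element totals:
  C: 7
  H: 7
  N: 3
  O: 3

7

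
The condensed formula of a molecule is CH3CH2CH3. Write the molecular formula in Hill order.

Element totals:
  C: 3
  H: 8

C3H8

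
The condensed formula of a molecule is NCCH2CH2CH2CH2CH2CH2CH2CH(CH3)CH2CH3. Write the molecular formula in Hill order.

C12H23N

Atom tally by fragment:
  NCCH2 → C:2 H:2 N:1
  CH2 → C:1 H:2
  CH2 → C:1 H:2
  CH2 → C:1 H:2
  CH2 → C:1 H:2
  CH2 → C:1 H:2
  CH2 → C:1 H:2
  CH(CH3) → C:2 H:4
  CH2 → C:1 H:2
  CH3 → C:1 H:3
Element totals:
  C: 12
  H: 23
  N: 1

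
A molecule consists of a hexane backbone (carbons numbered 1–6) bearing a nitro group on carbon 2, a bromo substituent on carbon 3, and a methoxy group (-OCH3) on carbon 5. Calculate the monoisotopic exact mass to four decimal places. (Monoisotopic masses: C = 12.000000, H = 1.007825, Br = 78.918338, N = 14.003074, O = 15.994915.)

Atom tally by fragment:
  CH3 → C:1 H:3
  CH(NO2) → C:1 H:1 N:1 O:2
  CH(Br) → C:1 H:1 Br:1
  CH2 → C:1 H:2
  CH(OCH3) → C:2 H:4 O:1
  CH3 → C:1 H:3
Element totals:
  C: 7
  H: 14
  Br: 1
  N: 1
  O: 3
Molecular formula: C7H14BrNO3.
  M = 7(12.0) + 14(1.007825) + 78.918338 + 14.003074 + 3(15.994915)
    = 84.000000 + 14.109550 + 78.918338 + 14.003074 + 47.984745 = 239.015707

239.0157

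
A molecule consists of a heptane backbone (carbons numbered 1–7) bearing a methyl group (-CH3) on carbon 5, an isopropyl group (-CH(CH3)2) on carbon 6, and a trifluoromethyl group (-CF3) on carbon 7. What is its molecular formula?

Atom tally by fragment:
  CH3 → C:1 H:3
  CH2 → C:1 H:2
  CH2 → C:1 H:2
  CH2 → C:1 H:2
  CH(CH3) → C:2 H:4
  CH(CH(CH3)2) → C:4 H:8
  CH2CF3 → C:2 H:2 F:3
Element totals:
  C: 12
  H: 23
  F: 3

C12H23F3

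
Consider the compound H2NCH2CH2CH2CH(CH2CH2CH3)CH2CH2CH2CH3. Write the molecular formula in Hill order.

Atom tally by fragment:
  H2NCH2 → C:1 H:4 N:1
  CH2 → C:1 H:2
  CH2 → C:1 H:2
  CH(CH2CH2CH3) → C:4 H:8
  CH2 → C:1 H:2
  CH2 → C:1 H:2
  CH2 → C:1 H:2
  CH3 → C:1 H:3
Element totals:
  C: 11
  H: 25
  N: 1

C11H25N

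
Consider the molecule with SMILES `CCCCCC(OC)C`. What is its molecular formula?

C8H18O

Atom tally by fragment:
  CH3 → C:1 H:3
  CH2 → C:1 H:2
  CH2 → C:1 H:2
  CH2 → C:1 H:2
  CH2 → C:1 H:2
  CH(OCH3) → C:2 H:4 O:1
  CH3 → C:1 H:3
Element totals:
  C: 8
  H: 18
  O: 1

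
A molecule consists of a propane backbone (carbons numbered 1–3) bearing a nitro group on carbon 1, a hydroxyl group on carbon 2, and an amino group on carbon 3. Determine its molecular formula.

C3H8N2O3

Atom tally by fragment:
  O2NCH2 → C:1 H:2 N:1 O:2
  CH(OH) → C:1 H:2 O:1
  CH2NH2 → C:1 H:4 N:1
Element totals:
  C: 3
  H: 8
  N: 2
  O: 3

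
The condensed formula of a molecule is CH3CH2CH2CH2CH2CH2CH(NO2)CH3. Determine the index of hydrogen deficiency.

Element totals:
  C: 8
  H: 17
  N: 1
  O: 2
Molecular formula: C8H17NO2.
DoU = (2C + 2 + N − H − X) / 2 = (2·8 + 2 + 1 − 17 − 0) / 2 = 1.

1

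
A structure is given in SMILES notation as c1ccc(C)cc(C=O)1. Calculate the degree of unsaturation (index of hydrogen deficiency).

5

Atom tally by fragment:
  benzene ring core → C:6 H:6
  (− 2 ring H displaced by substituents)
  + CH3 → C:1 H:3
  + CHO → C:1 H:1 O:1
Element totals:
  C: 8
  H: 8
  O: 1
Molecular formula: C8H8O.
DoU = (2C + 2 + N − H − X) / 2 = (2·8 + 2 + 0 − 8 − 0) / 2 = 5.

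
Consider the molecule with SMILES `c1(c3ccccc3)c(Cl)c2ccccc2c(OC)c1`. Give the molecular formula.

C17H13ClO

Atom tally by fragment:
  naphthalene ring system core → C:10 H:8
  (− 3 ring H displaced by substituents)
  + C6H5 → C:6 H:5
  + Cl → Cl:1
  + OCH3 → C:1 H:3 O:1
Element totals:
  C: 17
  H: 13
  Cl: 1
  O: 1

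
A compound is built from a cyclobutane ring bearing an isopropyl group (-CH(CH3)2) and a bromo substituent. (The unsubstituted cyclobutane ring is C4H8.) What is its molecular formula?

Atom tally by fragment:
  cyclobutane ring core → C:4 H:8
  (− 2 ring H displaced by substituents)
  + CH(CH3)2 → C:3 H:7
  + Br → Br:1
Element totals:
  C: 7
  H: 13
  Br: 1

C7H13Br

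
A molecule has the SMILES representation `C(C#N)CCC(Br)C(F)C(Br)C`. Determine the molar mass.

Atom tally by fragment:
  NCCH2 → C:2 H:2 N:1
  CH2 → C:1 H:2
  CH2 → C:1 H:2
  CH(Br) → C:1 H:1 Br:1
  CH(F) → C:1 H:1 F:1
  CH(Br) → C:1 H:1 Br:1
  CH3 → C:1 H:3
Element totals:
  C: 8
  H: 12
  Br: 2
  F: 1
  N: 1
Molecular formula: C8H12Br2FN.
  M = 8(12.011) + 12(1.008) + 2(79.904) + 18.998 + 14.007
    = 96.088 + 12.096 + 159.808 + 18.998 + 14.007 = 300.997

301.00 g/mol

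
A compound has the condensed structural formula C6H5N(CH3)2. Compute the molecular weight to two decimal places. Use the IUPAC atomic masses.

121.18 g/mol

Atom tally by fragment:
  benzene ring core → C:6 H:6
  (− 1 ring H displaced by substituents)
  + N(CH3)2 → N:1 C:2 H:6
Element totals:
  C: 8
  H: 11
  N: 1
Molecular formula: C8H11N.
  M = 8(12.011) + 11(1.008) + 14.007
    = 96.088 + 11.088 + 14.007 = 121.183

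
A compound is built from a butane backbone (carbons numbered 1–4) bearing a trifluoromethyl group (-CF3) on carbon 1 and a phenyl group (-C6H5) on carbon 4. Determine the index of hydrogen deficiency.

4

Atom tally by fragment:
  F3CCH2 → C:2 H:2 F:3
  CH2 → C:1 H:2
  CH2 → C:1 H:2
  CH2C6H5 → C:7 H:7
Element totals:
  C: 11
  H: 13
  F: 3
Molecular formula: C11H13F3.
DoU = (2C + 2 + N − H − X) / 2 = (2·11 + 2 + 0 − 13 − 3) / 2 = 4.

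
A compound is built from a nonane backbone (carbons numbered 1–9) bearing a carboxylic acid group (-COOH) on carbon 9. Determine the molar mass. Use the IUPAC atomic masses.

Atom tally by fragment:
  CH3 → C:1 H:3
  CH2 → C:1 H:2
  CH2 → C:1 H:2
  CH2 → C:1 H:2
  CH2 → C:1 H:2
  CH2 → C:1 H:2
  CH2 → C:1 H:2
  CH2 → C:1 H:2
  CH2COOH → C:2 H:3 O:2
Element totals:
  C: 10
  H: 20
  O: 2
Molecular formula: C10H20O2.
  M = 10(12.011) + 20(1.008) + 2(15.999)
    = 120.110 + 20.160 + 31.998 = 172.268

172.27 g/mol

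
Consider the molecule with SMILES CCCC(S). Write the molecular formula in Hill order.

C4H10S

Atom tally by fragment:
  CH3 → C:1 H:3
  CH2 → C:1 H:2
  CH2 → C:1 H:2
  CH2SH → C:1 H:3 S:1
Element totals:
  C: 4
  H: 10
  S: 1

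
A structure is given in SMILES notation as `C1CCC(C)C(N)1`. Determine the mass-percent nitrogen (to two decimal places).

Atom tally by fragment:
  cyclopentane ring core → C:5 H:10
  (− 2 ring H displaced by substituents)
  + CH3 → C:1 H:3
  + NH2 → N:1 H:2
Element totals:
  C: 6
  H: 13
  N: 1
Molecular formula: C6H13N.
Molar mass = 99.177 g/mol.
Mass from N: 1 × 14.007 = 14.007 g/mol.
%N = 14.007 / 99.177 × 100 = 14.12%.

14.12%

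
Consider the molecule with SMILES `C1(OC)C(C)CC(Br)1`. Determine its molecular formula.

Atom tally by fragment:
  cyclobutane ring core → C:4 H:8
  (− 3 ring H displaced by substituents)
  + OCH3 → C:1 H:3 O:1
  + CH3 → C:1 H:3
  + Br → Br:1
Element totals:
  C: 6
  H: 11
  Br: 1
  O: 1

C6H11BrO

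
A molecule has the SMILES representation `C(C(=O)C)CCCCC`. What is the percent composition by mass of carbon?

74.94%

Atom tally by fragment:
  CH3COCH2 → C:3 H:5 O:1
  CH2 → C:1 H:2
  CH2 → C:1 H:2
  CH2 → C:1 H:2
  CH2 → C:1 H:2
  CH3 → C:1 H:3
Element totals:
  C: 8
  H: 16
  O: 1
Molecular formula: C8H16O.
Molar mass = 128.215 g/mol.
Mass from C: 8 × 12.011 = 96.088 g/mol.
%C = 96.088 / 128.215 × 100 = 74.94%.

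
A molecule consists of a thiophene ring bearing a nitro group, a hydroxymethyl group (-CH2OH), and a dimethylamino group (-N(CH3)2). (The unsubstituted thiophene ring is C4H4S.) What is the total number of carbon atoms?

Atom tally by fragment:
  thiophene ring core → C:4 H:4 S:1
  (− 3 ring H displaced by substituents)
  + NO2 → N:1 O:2
  + CH2OH → C:1 H:3 O:1
  + N(CH3)2 → N:1 C:2 H:6
Element totals:
  C: 7
  H: 10
  N: 2
  O: 3
  S: 1

7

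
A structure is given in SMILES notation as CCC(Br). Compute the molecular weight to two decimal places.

Atom tally by fragment:
  CH3 → C:1 H:3
  CH2 → C:1 H:2
  CH2Br → C:1 H:2 Br:1
Element totals:
  C: 3
  H: 7
  Br: 1
Molecular formula: C3H7Br.
  M = 3(12.011) + 7(1.008) + 79.904
    = 36.033 + 7.056 + 79.904 = 122.993

122.99 g/mol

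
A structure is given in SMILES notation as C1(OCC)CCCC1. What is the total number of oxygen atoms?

Atom tally by fragment:
  cyclopentane ring core → C:5 H:10
  (− 1 ring H displaced by substituents)
  + OC2H5 → C:2 H:5 O:1
Element totals:
  C: 7
  H: 14
  O: 1

1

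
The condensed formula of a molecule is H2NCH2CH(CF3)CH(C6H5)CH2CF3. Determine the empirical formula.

Atom tally by fragment:
  H2NCH2 → C:1 H:4 N:1
  CH(CF3) → C:2 H:1 F:3
  CH(C6H5) → C:7 H:6
  CH2CF3 → C:2 H:2 F:3
Element totals:
  C: 12
  H: 13
  F: 6
  N: 1
Molecular formula: C12H13F6N.
gcd of subscripts (12, 6, 13, 1) = 1, so the empirical formula equals the molecular formula.

C12H13F6N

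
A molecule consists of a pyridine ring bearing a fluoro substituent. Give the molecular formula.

C5H4FN

Atom tally by fragment:
  pyridine ring core → C:5 H:5 N:1
  (− 1 ring H displaced by substituents)
  + F → F:1
Element totals:
  C: 5
  H: 4
  F: 1
  N: 1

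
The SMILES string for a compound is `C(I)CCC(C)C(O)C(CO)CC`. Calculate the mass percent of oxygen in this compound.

10.66%

Atom tally by fragment:
  ICH2 → C:1 H:2 I:1
  CH2 → C:1 H:2
  CH2 → C:1 H:2
  CH(CH3) → C:2 H:4
  CH(OH) → C:1 H:2 O:1
  CH(CH2OH) → C:2 H:4 O:1
  CH2 → C:1 H:2
  CH3 → C:1 H:3
Element totals:
  C: 10
  H: 21
  I: 1
  O: 2
Molecular formula: C10H21IO2.
Molar mass = 300.180 g/mol.
Mass from O: 2 × 15.999 = 31.998 g/mol.
%O = 31.998 / 300.180 × 100 = 10.66%.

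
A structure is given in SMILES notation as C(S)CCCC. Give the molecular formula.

C5H12S

Atom tally by fragment:
  HSCH2 → C:1 H:3 S:1
  CH2 → C:1 H:2
  CH2 → C:1 H:2
  CH2 → C:1 H:2
  CH3 → C:1 H:3
Element totals:
  C: 5
  H: 12
  S: 1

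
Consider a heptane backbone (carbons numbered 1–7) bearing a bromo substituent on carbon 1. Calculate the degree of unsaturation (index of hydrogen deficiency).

Atom tally by fragment:
  BrCH2 → C:1 H:2 Br:1
  CH2 → C:1 H:2
  CH2 → C:1 H:2
  CH2 → C:1 H:2
  CH2 → C:1 H:2
  CH2 → C:1 H:2
  CH3 → C:1 H:3
Element totals:
  C: 7
  H: 15
  Br: 1
Molecular formula: C7H15Br.
DoU = (2C + 2 + N − H − X) / 2 = (2·7 + 2 + 0 − 15 − 1) / 2 = 0.

0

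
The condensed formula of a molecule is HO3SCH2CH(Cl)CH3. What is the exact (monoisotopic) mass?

157.9804

Atom tally by fragment:
  HO3SCH2 → C:1 H:3 S:1 O:3
  CH(Cl) → C:1 H:1 Cl:1
  CH3 → C:1 H:3
Element totals:
  C: 3
  H: 7
  Cl: 1
  O: 3
  S: 1
Molecular formula: C3H7ClO3S.
  M = 3(12.0) + 7(1.007825) + 34.968853 + 3(15.994915) + 31.972071
    = 36.000000 + 7.054775 + 34.968853 + 47.984745 + 31.972071 = 157.980444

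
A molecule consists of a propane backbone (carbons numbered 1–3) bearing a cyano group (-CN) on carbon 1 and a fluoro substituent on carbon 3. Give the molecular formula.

Atom tally by fragment:
  NCCH2 → C:2 H:2 N:1
  CH2 → C:1 H:2
  CH2F → C:1 H:2 F:1
Element totals:
  C: 4
  H: 6
  F: 1
  N: 1

C4H6FN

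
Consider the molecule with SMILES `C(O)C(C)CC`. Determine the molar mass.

88.15 g/mol

Atom tally by fragment:
  HOCH2 → C:1 H:3 O:1
  CH(CH3) → C:2 H:4
  CH2 → C:1 H:2
  CH3 → C:1 H:3
Element totals:
  C: 5
  H: 12
  O: 1
Molecular formula: C5H12O.
  M = 5(12.011) + 12(1.008) + 15.999
    = 60.055 + 12.096 + 15.999 = 88.150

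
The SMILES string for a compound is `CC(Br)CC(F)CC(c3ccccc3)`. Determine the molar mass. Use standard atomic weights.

Atom tally by fragment:
  CH3 → C:1 H:3
  CH(Br) → C:1 H:1 Br:1
  CH2 → C:1 H:2
  CH(F) → C:1 H:1 F:1
  CH2 → C:1 H:2
  CH2C6H5 → C:7 H:7
Element totals:
  C: 12
  H: 16
  Br: 1
  F: 1
Molecular formula: C12H16BrF.
  M = 12(12.011) + 16(1.008) + 79.904 + 18.998
    = 144.132 + 16.128 + 79.904 + 18.998 = 259.162

259.16 g/mol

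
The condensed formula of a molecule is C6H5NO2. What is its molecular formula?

Atom tally by fragment:
  benzene ring core → C:6 H:6
  (− 1 ring H displaced by substituents)
  + NO2 → N:1 O:2
Element totals:
  C: 6
  H: 5
  N: 1
  O: 2

C6H5NO2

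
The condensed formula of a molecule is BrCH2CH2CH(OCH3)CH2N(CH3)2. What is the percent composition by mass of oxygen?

Atom tally by fragment:
  BrCH2 → C:1 H:2 Br:1
  CH2 → C:1 H:2
  CH(OCH3) → C:2 H:4 O:1
  CH2N(CH3)2 → C:3 H:8 N:1
Element totals:
  C: 7
  H: 16
  Br: 1
  N: 1
  O: 1
Molecular formula: C7H16BrNO.
Molar mass = 210.115 g/mol.
Mass from O: 1 × 15.999 = 15.999 g/mol.
%O = 15.999 / 210.115 × 100 = 7.61%.

7.61%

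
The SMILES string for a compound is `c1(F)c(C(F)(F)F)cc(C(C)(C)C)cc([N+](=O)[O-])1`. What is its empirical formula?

Atom tally by fragment:
  benzene ring core → C:6 H:6
  (− 4 ring H displaced by substituents)
  + F → F:1
  + CF3 → C:1 F:3
  + C(CH3)3 → C:4 H:9
  + NO2 → N:1 O:2
Element totals:
  C: 11
  H: 11
  F: 4
  N: 1
  O: 2
Molecular formula: C11H11F4NO2.
gcd of subscripts (11, 4, 11, 1, 2) = 1, so the empirical formula equals the molecular formula.

C11H11F4NO2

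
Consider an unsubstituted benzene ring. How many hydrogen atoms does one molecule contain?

6

Atom tally by fragment:
  benzene ring core → C:6 H:6
Element totals:
  C: 6
  H: 6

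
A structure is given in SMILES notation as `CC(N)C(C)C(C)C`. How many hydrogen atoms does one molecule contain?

17

Atom tally by fragment:
  CH3 → C:1 H:3
  CH(NH2) → C:1 H:3 N:1
  CH(CH3) → C:2 H:4
  CH(CH3) → C:2 H:4
  CH3 → C:1 H:3
Element totals:
  C: 7
  H: 17
  N: 1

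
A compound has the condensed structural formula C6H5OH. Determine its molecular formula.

Element totals:
  C: 6
  H: 6
  O: 1

C6H6O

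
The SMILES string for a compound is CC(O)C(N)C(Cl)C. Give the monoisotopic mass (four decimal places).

Atom tally by fragment:
  CH3 → C:1 H:3
  CH(OH) → C:1 H:2 O:1
  CH(NH2) → C:1 H:3 N:1
  CH(Cl) → C:1 H:1 Cl:1
  CH3 → C:1 H:3
Element totals:
  C: 5
  H: 12
  Cl: 1
  N: 1
  O: 1
Molecular formula: C5H12ClNO.
  M = 5(12.0) + 12(1.007825) + 34.968853 + 14.003074 + 15.994915
    = 60.000000 + 12.093900 + 34.968853 + 14.003074 + 15.994915 = 137.060742

137.0607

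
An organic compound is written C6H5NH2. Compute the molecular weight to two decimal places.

Element totals:
  C: 6
  H: 7
  N: 1
Molecular formula: C6H7N.
  M = 6(12.011) + 7(1.008) + 14.007
    = 72.066 + 7.056 + 14.007 = 93.129

93.13 g/mol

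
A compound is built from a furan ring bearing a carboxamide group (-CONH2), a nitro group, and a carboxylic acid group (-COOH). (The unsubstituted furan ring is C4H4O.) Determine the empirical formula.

Atom tally by fragment:
  furan ring core → C:4 H:4 O:1
  (− 3 ring H displaced by substituents)
  + CONH2 → C:1 H:2 O:1 N:1
  + NO2 → N:1 O:2
  + COOH → C:1 H:1 O:2
Element totals:
  C: 6
  H: 4
  N: 2
  O: 6
Molecular formula: C6H4N2O6.
gcd of subscripts = 2; dividing each by 2:
  C: 6/2 = 3
  H: 4/2 = 2
  N: 2/2 = 1
  O: 6/2 = 3

C3H2NO3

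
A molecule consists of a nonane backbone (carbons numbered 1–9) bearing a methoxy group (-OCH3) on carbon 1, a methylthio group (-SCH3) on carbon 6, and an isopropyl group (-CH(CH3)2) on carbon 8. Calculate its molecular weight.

246.45 g/mol

Atom tally by fragment:
  CH3OCH2 → C:2 H:5 O:1
  CH2 → C:1 H:2
  CH2 → C:1 H:2
  CH2 → C:1 H:2
  CH2 → C:1 H:2
  CH(SCH3) → C:2 H:4 S:1
  CH2 → C:1 H:2
  CH(CH(CH3)2) → C:4 H:8
  CH3 → C:1 H:3
Element totals:
  C: 14
  H: 30
  O: 1
  S: 1
Molecular formula: C14H30OS.
  M = 14(12.011) + 30(1.008) + 15.999 + 32.06
    = 168.154 + 30.240 + 15.999 + 32.060 = 246.453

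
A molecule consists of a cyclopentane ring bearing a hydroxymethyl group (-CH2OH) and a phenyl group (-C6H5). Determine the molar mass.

176.26 g/mol

Atom tally by fragment:
  cyclopentane ring core → C:5 H:10
  (− 2 ring H displaced by substituents)
  + CH2OH → C:1 H:3 O:1
  + C6H5 → C:6 H:5
Element totals:
  C: 12
  H: 16
  O: 1
Molecular formula: C12H16O.
  M = 12(12.011) + 16(1.008) + 15.999
    = 144.132 + 16.128 + 15.999 = 176.259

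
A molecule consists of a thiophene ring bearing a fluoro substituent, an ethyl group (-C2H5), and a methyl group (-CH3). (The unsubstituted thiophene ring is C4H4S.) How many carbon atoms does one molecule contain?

7

Atom tally by fragment:
  thiophene ring core → C:4 H:4 S:1
  (− 3 ring H displaced by substituents)
  + F → F:1
  + C2H5 → C:2 H:5
  + CH3 → C:1 H:3
Element totals:
  C: 7
  H: 9
  F: 1
  S: 1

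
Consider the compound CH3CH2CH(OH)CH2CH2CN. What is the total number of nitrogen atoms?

1

Element totals:
  C: 6
  H: 11
  N: 1
  O: 1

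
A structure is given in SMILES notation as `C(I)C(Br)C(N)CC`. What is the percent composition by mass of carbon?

Atom tally by fragment:
  ICH2 → C:1 H:2 I:1
  CH(Br) → C:1 H:1 Br:1
  CH(NH2) → C:1 H:3 N:1
  CH2 → C:1 H:2
  CH3 → C:1 H:3
Element totals:
  C: 5
  H: 11
  Br: 1
  I: 1
  N: 1
Molecular formula: C5H11BrIN.
Molar mass = 291.958 g/mol.
Mass from C: 5 × 12.011 = 60.055 g/mol.
%C = 60.055 / 291.958 × 100 = 20.57%.

20.57%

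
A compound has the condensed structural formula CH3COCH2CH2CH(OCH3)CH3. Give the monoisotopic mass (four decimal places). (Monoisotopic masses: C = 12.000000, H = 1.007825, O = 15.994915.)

130.0994

Atom tally by fragment:
  CH3COCH2 → C:3 H:5 O:1
  CH2 → C:1 H:2
  CH(OCH3) → C:2 H:4 O:1
  CH3 → C:1 H:3
Element totals:
  C: 7
  H: 14
  O: 2
Molecular formula: C7H14O2.
  M = 7(12.0) + 14(1.007825) + 2(15.994915)
    = 84.000000 + 14.109550 + 31.989830 = 130.099380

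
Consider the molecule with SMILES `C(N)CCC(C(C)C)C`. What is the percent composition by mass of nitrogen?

10.84%

Atom tally by fragment:
  H2NCH2 → C:1 H:4 N:1
  CH2 → C:1 H:2
  CH2 → C:1 H:2
  CH(CH(CH3)2) → C:4 H:8
  CH3 → C:1 H:3
Element totals:
  C: 8
  H: 19
  N: 1
Molecular formula: C8H19N.
Molar mass = 129.247 g/mol.
Mass from N: 1 × 14.007 = 14.007 g/mol.
%N = 14.007 / 129.247 × 100 = 10.84%.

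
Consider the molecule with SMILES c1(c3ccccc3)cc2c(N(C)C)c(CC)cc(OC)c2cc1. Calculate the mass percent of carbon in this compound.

Atom tally by fragment:
  naphthalene ring system core → C:10 H:8
  (− 4 ring H displaced by substituents)
  + C6H5 → C:6 H:5
  + N(CH3)2 → N:1 C:2 H:6
  + C2H5 → C:2 H:5
  + OCH3 → C:1 H:3 O:1
Element totals:
  C: 21
  H: 23
  N: 1
  O: 1
Molecular formula: C21H23NO.
Molar mass = 305.421 g/mol.
Mass from C: 21 × 12.011 = 252.231 g/mol.
%C = 252.231 / 305.421 × 100 = 82.58%.

82.58%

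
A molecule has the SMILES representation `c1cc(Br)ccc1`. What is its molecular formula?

C6H5Br

Atom tally by fragment:
  benzene ring core → C:6 H:6
  (− 1 ring H displaced by substituents)
  + Br → Br:1
Element totals:
  C: 6
  H: 5
  Br: 1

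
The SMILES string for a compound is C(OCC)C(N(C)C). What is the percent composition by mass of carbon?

61.49%

Atom tally by fragment:
  C2H5OCH2 → C:3 H:7 O:1
  CH2N(CH3)2 → C:3 H:8 N:1
Element totals:
  C: 6
  H: 15
  N: 1
  O: 1
Molecular formula: C6H15NO.
Molar mass = 117.192 g/mol.
Mass from C: 6 × 12.011 = 72.066 g/mol.
%C = 72.066 / 117.192 × 100 = 61.49%.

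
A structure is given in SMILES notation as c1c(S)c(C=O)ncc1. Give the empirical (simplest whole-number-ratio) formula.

Atom tally by fragment:
  pyridine ring core → C:5 H:5 N:1
  (− 2 ring H displaced by substituents)
  + SH → S:1 H:1
  + CHO → C:1 H:1 O:1
Element totals:
  C: 6
  H: 5
  N: 1
  O: 1
  S: 1
Molecular formula: C6H5NOS.
gcd of subscripts (6, 5, 1, 1, 1) = 1, so the empirical formula equals the molecular formula.

C6H5NOS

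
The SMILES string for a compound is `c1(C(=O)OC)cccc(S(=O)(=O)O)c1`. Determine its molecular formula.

Atom tally by fragment:
  benzene ring core → C:6 H:6
  (− 2 ring H displaced by substituents)
  + COOCH3 → C:2 H:3 O:2
  + SO3H → S:1 O:3 H:1
Element totals:
  C: 8
  H: 8
  O: 5
  S: 1

C8H8O5S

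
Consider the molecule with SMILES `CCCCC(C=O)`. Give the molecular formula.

Atom tally by fragment:
  CH3 → C:1 H:3
  CH2 → C:1 H:2
  CH2 → C:1 H:2
  CH2 → C:1 H:2
  CH2CHO → C:2 H:3 O:1
Element totals:
  C: 6
  H: 12
  O: 1

C6H12O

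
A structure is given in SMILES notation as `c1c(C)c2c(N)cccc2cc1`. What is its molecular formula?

Atom tally by fragment:
  naphthalene ring system core → C:10 H:8
  (− 2 ring H displaced by substituents)
  + CH3 → C:1 H:3
  + NH2 → N:1 H:2
Element totals:
  C: 11
  H: 11
  N: 1

C11H11N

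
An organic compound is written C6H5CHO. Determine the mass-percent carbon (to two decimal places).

79.23%

Atom tally by fragment:
  benzene ring core → C:6 H:6
  (− 1 ring H displaced by substituents)
  + CHO → C:1 H:1 O:1
Element totals:
  C: 7
  H: 6
  O: 1
Molecular formula: C7H6O.
Molar mass = 106.124 g/mol.
Mass from C: 7 × 12.011 = 84.077 g/mol.
%C = 84.077 / 106.124 × 100 = 79.23%.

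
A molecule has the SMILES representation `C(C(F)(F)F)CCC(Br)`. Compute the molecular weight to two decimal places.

205.02 g/mol

Atom tally by fragment:
  F3CCH2 → C:2 H:2 F:3
  CH2 → C:1 H:2
  CH2 → C:1 H:2
  CH2Br → C:1 H:2 Br:1
Element totals:
  C: 5
  H: 8
  Br: 1
  F: 3
Molecular formula: C5H8BrF3.
  M = 5(12.011) + 8(1.008) + 79.904 + 3(18.998)
    = 60.055 + 8.064 + 79.904 + 56.994 = 205.017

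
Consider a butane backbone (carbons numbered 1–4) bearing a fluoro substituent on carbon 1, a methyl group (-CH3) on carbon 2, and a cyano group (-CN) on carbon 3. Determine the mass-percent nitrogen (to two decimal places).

Atom tally by fragment:
  FCH2 → C:1 H:2 F:1
  CH(CH3) → C:2 H:4
  CH(CN) → C:2 H:1 N:1
  CH3 → C:1 H:3
Element totals:
  C: 6
  H: 10
  F: 1
  N: 1
Molecular formula: C6H10FN.
Molar mass = 115.151 g/mol.
Mass from N: 1 × 14.007 = 14.007 g/mol.
%N = 14.007 / 115.151 × 100 = 12.16%.

12.16%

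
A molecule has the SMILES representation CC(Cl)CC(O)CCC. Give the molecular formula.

Atom tally by fragment:
  CH3 → C:1 H:3
  CH(Cl) → C:1 H:1 Cl:1
  CH2 → C:1 H:2
  CH(OH) → C:1 H:2 O:1
  CH2 → C:1 H:2
  CH2 → C:1 H:2
  CH3 → C:1 H:3
Element totals:
  C: 7
  H: 15
  Cl: 1
  O: 1

C7H15ClO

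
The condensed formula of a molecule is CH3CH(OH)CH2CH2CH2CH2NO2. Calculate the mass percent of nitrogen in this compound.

Atom tally by fragment:
  CH3 → C:1 H:3
  CH(OH) → C:1 H:2 O:1
  CH2 → C:1 H:2
  CH2 → C:1 H:2
  CH2 → C:1 H:2
  CH2NO2 → C:1 H:2 N:1 O:2
Element totals:
  C: 6
  H: 13
  N: 1
  O: 3
Molecular formula: C6H13NO3.
Molar mass = 147.174 g/mol.
Mass from N: 1 × 14.007 = 14.007 g/mol.
%N = 14.007 / 147.174 × 100 = 9.52%.

9.52%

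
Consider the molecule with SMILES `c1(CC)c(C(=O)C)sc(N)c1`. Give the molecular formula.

Atom tally by fragment:
  thiophene ring core → C:4 H:4 S:1
  (− 3 ring H displaced by substituents)
  + C2H5 → C:2 H:5
  + COCH3 → C:2 H:3 O:1
  + NH2 → N:1 H:2
Element totals:
  C: 8
  H: 11
  N: 1
  O: 1
  S: 1

C8H11NOS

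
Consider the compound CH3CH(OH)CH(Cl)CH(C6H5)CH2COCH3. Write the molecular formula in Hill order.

Atom tally by fragment:
  CH3 → C:1 H:3
  CH(OH) → C:1 H:2 O:1
  CH(Cl) → C:1 H:1 Cl:1
  CH(C6H5) → C:7 H:6
  CH2COCH3 → C:3 H:5 O:1
Element totals:
  C: 13
  H: 17
  Cl: 1
  O: 2

C13H17ClO2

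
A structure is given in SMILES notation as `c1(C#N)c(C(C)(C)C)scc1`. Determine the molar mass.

Atom tally by fragment:
  thiophene ring core → C:4 H:4 S:1
  (− 2 ring H displaced by substituents)
  + CN → C:1 N:1
  + C(CH3)3 → C:4 H:9
Element totals:
  C: 9
  H: 11
  N: 1
  S: 1
Molecular formula: C9H11NS.
  M = 9(12.011) + 11(1.008) + 14.007 + 32.06
    = 108.099 + 11.088 + 14.007 + 32.060 = 165.254

165.25 g/mol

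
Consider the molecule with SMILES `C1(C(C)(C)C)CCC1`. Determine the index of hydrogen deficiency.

1

Atom tally by fragment:
  cyclobutane ring core → C:4 H:8
  (− 1 ring H displaced by substituents)
  + C(CH3)3 → C:4 H:9
Element totals:
  C: 8
  H: 16
Molecular formula: C8H16.
DoU = (2C + 2 + N − H − X) / 2 = (2·8 + 2 + 0 − 16 − 0) / 2 = 1.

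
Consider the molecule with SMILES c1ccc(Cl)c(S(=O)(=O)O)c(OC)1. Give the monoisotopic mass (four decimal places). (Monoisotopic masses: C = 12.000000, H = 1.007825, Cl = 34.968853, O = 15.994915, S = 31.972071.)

Atom tally by fragment:
  benzene ring core → C:6 H:6
  (− 3 ring H displaced by substituents)
  + Cl → Cl:1
  + SO3H → S:1 O:3 H:1
  + OCH3 → C:1 H:3 O:1
Element totals:
  C: 7
  H: 7
  Cl: 1
  O: 4
  S: 1
Molecular formula: C7H7ClO4S.
  M = 7(12.0) + 7(1.007825) + 34.968853 + 4(15.994915) + 31.972071
    = 84.000000 + 7.054775 + 34.968853 + 63.979660 + 31.972071 = 221.975359

221.9754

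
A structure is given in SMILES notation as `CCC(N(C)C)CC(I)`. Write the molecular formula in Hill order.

C7H16IN

Atom tally by fragment:
  CH3 → C:1 H:3
  CH2 → C:1 H:2
  CH(N(CH3)2) → C:3 H:7 N:1
  CH2 → C:1 H:2
  CH2I → C:1 H:2 I:1
Element totals:
  C: 7
  H: 16
  I: 1
  N: 1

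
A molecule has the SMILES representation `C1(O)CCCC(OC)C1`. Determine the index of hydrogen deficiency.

1

Atom tally by fragment:
  cyclohexane ring core → C:6 H:12
  (− 2 ring H displaced by substituents)
  + OH → O:1 H:1
  + OCH3 → C:1 H:3 O:1
Element totals:
  C: 7
  H: 14
  O: 2
Molecular formula: C7H14O2.
DoU = (2C + 2 + N − H − X) / 2 = (2·7 + 2 + 0 − 14 − 0) / 2 = 1.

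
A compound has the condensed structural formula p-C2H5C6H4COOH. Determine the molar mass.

150.18 g/mol

Atom tally by fragment:
  benzene ring core → C:6 H:6
  (− 2 ring H displaced by substituents)
  + C2H5 → C:2 H:5
  + COOH → C:1 H:1 O:2
Element totals:
  C: 9
  H: 10
  O: 2
Molecular formula: C9H10O2.
  M = 9(12.011) + 10(1.008) + 2(15.999)
    = 108.099 + 10.080 + 31.998 = 150.177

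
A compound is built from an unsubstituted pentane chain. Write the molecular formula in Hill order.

Atom tally by fragment:
  CH3 → C:1 H:3
  CH2 → C:1 H:2
  CH2 → C:1 H:2
  CH2 → C:1 H:2
  CH3 → C:1 H:3
Element totals:
  C: 5
  H: 12

C5H12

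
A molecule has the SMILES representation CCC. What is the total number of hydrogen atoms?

Atom tally by fragment:
  CH3 → C:1 H:3
  CH2 → C:1 H:2
  CH3 → C:1 H:3
Element totals:
  C: 3
  H: 8

8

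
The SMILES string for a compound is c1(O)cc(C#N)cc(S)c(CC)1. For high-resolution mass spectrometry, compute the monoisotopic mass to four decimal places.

179.0405

Atom tally by fragment:
  benzene ring core → C:6 H:6
  (− 4 ring H displaced by substituents)
  + OH → O:1 H:1
  + CN → C:1 N:1
  + SH → S:1 H:1
  + C2H5 → C:2 H:5
Element totals:
  C: 9
  H: 9
  N: 1
  O: 1
  S: 1
Molecular formula: C9H9NOS.
  M = 9(12.0) + 9(1.007825) + 14.003074 + 15.994915 + 31.972071
    = 108.000000 + 9.070425 + 14.003074 + 15.994915 + 31.972071 = 179.040485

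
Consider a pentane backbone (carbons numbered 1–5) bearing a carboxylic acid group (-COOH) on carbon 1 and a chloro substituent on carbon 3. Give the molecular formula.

Atom tally by fragment:
  HOOCCH2 → C:2 H:3 O:2
  CH2 → C:1 H:2
  CH(Cl) → C:1 H:1 Cl:1
  CH2 → C:1 H:2
  CH3 → C:1 H:3
Element totals:
  C: 6
  H: 11
  Cl: 1
  O: 2

C6H11ClO2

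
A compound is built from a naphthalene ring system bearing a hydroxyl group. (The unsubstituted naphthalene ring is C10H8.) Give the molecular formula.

Atom tally by fragment:
  naphthalene ring system core → C:10 H:8
  (− 1 ring H displaced by substituents)
  + OH → O:1 H:1
Element totals:
  C: 10
  H: 8
  O: 1

C10H8O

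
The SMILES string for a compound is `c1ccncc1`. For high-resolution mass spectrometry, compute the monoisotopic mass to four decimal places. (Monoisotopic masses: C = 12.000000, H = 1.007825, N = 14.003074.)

Atom tally by fragment:
  pyridine ring core → C:5 H:5 N:1
Element totals:
  C: 5
  H: 5
  N: 1
Molecular formula: C5H5N.
  M = 5(12.0) + 5(1.007825) + 14.003074
    = 60.000000 + 5.039125 + 14.003074 = 79.042199

79.0422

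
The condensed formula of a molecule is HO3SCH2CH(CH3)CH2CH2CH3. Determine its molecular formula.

Element totals:
  C: 6
  H: 14
  O: 3
  S: 1

C6H14O3S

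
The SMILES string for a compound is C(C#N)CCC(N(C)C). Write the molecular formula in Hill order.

Atom tally by fragment:
  NCCH2 → C:2 H:2 N:1
  CH2 → C:1 H:2
  CH2 → C:1 H:2
  CH2N(CH3)2 → C:3 H:8 N:1
Element totals:
  C: 7
  H: 14
  N: 2

C7H14N2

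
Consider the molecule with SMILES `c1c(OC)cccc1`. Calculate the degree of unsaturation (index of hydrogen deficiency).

Atom tally by fragment:
  benzene ring core → C:6 H:6
  (− 1 ring H displaced by substituents)
  + OCH3 → C:1 H:3 O:1
Element totals:
  C: 7
  H: 8
  O: 1
Molecular formula: C7H8O.
DoU = (2C + 2 + N − H − X) / 2 = (2·7 + 2 + 0 − 8 − 0) / 2 = 4.

4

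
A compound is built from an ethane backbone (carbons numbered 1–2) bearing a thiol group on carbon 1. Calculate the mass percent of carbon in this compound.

Atom tally by fragment:
  HSCH2 → C:1 H:3 S:1
  CH3 → C:1 H:3
Element totals:
  C: 2
  H: 6
  S: 1
Molecular formula: C2H6S.
Molar mass = 62.130 g/mol.
Mass from C: 2 × 12.011 = 24.022 g/mol.
%C = 24.022 / 62.130 × 100 = 38.66%.

38.66%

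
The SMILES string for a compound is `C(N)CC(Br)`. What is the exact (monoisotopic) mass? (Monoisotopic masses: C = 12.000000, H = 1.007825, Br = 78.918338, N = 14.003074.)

Atom tally by fragment:
  H2NCH2 → C:1 H:4 N:1
  CH2 → C:1 H:2
  CH2Br → C:1 H:2 Br:1
Element totals:
  C: 3
  H: 8
  Br: 1
  N: 1
Molecular formula: C3H8BrN.
  M = 3(12.0) + 8(1.007825) + 78.918338 + 14.003074
    = 36.000000 + 8.062600 + 78.918338 + 14.003074 = 136.984012

136.9840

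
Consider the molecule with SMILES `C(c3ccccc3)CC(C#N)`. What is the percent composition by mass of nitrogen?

Atom tally by fragment:
  C6H5CH2 → C:7 H:7
  CH2 → C:1 H:2
  CH2CN → C:2 H:2 N:1
Element totals:
  C: 10
  H: 11
  N: 1
Molecular formula: C10H11N.
Molar mass = 145.205 g/mol.
Mass from N: 1 × 14.007 = 14.007 g/mol.
%N = 14.007 / 145.205 × 100 = 9.65%.

9.65%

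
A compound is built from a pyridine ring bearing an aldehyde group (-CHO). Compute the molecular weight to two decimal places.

107.11 g/mol

Atom tally by fragment:
  pyridine ring core → C:5 H:5 N:1
  (− 1 ring H displaced by substituents)
  + CHO → C:1 H:1 O:1
Element totals:
  C: 6
  H: 5
  N: 1
  O: 1
Molecular formula: C6H5NO.
  M = 6(12.011) + 5(1.008) + 14.007 + 15.999
    = 72.066 + 5.040 + 14.007 + 15.999 = 107.112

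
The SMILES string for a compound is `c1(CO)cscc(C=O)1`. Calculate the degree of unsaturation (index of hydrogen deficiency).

4

Atom tally by fragment:
  thiophene ring core → C:4 H:4 S:1
  (− 2 ring H displaced by substituents)
  + CH2OH → C:1 H:3 O:1
  + CHO → C:1 H:1 O:1
Element totals:
  C: 6
  H: 6
  O: 2
  S: 1
Molecular formula: C6H6O2S.
DoU = (2C + 2 + N − H − X) / 2 = (2·6 + 2 + 0 − 6 − 0) / 2 = 4.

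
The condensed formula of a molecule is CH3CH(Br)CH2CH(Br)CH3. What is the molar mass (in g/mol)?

229.94 g/mol

Element totals:
  C: 5
  H: 10
  Br: 2
Molecular formula: C5H10Br2.
  M = 5(12.011) + 10(1.008) + 2(79.904)
    = 60.055 + 10.080 + 159.808 = 229.943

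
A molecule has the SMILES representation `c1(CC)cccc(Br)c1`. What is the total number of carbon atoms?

Atom tally by fragment:
  benzene ring core → C:6 H:6
  (− 2 ring H displaced by substituents)
  + C2H5 → C:2 H:5
  + Br → Br:1
Element totals:
  C: 8
  H: 9
  Br: 1

8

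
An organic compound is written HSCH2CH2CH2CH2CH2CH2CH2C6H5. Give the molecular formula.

Atom tally by fragment:
  HSCH2 → C:1 H:3 S:1
  CH2 → C:1 H:2
  CH2 → C:1 H:2
  CH2 → C:1 H:2
  CH2 → C:1 H:2
  CH2 → C:1 H:2
  CH2C6H5 → C:7 H:7
Element totals:
  C: 13
  H: 20
  S: 1

C13H20S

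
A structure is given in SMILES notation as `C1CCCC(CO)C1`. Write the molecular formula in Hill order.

Atom tally by fragment:
  cyclohexane ring core → C:6 H:12
  (− 1 ring H displaced by substituents)
  + CH2OH → C:1 H:3 O:1
Element totals:
  C: 7
  H: 14
  O: 1

C7H14O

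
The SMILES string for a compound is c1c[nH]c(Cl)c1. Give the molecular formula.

C4H4ClN

Atom tally by fragment:
  pyrrole ring core → C:4 H:5 N:1
  (− 1 ring H displaced by substituents)
  + Cl → Cl:1
Element totals:
  C: 4
  H: 4
  Cl: 1
  N: 1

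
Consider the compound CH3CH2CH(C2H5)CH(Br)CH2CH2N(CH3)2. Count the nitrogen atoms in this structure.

1

Atom tally by fragment:
  CH3 → C:1 H:3
  CH2 → C:1 H:2
  CH(C2H5) → C:3 H:6
  CH(Br) → C:1 H:1 Br:1
  CH2 → C:1 H:2
  CH2N(CH3)2 → C:3 H:8 N:1
Element totals:
  C: 10
  H: 22
  Br: 1
  N: 1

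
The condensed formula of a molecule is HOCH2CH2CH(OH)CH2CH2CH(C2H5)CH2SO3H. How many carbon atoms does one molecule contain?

Atom tally by fragment:
  HOCH2 → C:1 H:3 O:1
  CH2 → C:1 H:2
  CH(OH) → C:1 H:2 O:1
  CH2 → C:1 H:2
  CH2 → C:1 H:2
  CH(C2H5) → C:3 H:6
  CH2SO3H → C:1 H:3 S:1 O:3
Element totals:
  C: 9
  H: 20
  O: 5
  S: 1

9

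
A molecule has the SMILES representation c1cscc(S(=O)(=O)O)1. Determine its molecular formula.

Atom tally by fragment:
  thiophene ring core → C:4 H:4 S:1
  (− 1 ring H displaced by substituents)
  + SO3H → S:1 O:3 H:1
Element totals:
  C: 4
  H: 4
  O: 3
  S: 2

C4H4O3S2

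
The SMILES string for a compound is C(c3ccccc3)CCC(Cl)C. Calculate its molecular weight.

Atom tally by fragment:
  C6H5CH2 → C:7 H:7
  CH2 → C:1 H:2
  CH2 → C:1 H:2
  CH(Cl) → C:1 H:1 Cl:1
  CH3 → C:1 H:3
Element totals:
  C: 11
  H: 15
  Cl: 1
Molecular formula: C11H15Cl.
  M = 11(12.011) + 15(1.008) + 35.45
    = 132.121 + 15.120 + 35.450 = 182.691

182.69 g/mol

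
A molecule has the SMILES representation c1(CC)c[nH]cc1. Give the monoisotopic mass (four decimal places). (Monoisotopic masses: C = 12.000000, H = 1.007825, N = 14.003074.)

Atom tally by fragment:
  pyrrole ring core → C:4 H:5 N:1
  (− 1 ring H displaced by substituents)
  + C2H5 → C:2 H:5
Element totals:
  C: 6
  H: 9
  N: 1
Molecular formula: C6H9N.
  M = 6(12.0) + 9(1.007825) + 14.003074
    = 72.000000 + 9.070425 + 14.003074 = 95.073499

95.0735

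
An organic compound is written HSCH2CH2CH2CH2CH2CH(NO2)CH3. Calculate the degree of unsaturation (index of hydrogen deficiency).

Atom tally by fragment:
  HSCH2 → C:1 H:3 S:1
  CH2 → C:1 H:2
  CH2 → C:1 H:2
  CH2 → C:1 H:2
  CH2 → C:1 H:2
  CH(NO2) → C:1 H:1 N:1 O:2
  CH3 → C:1 H:3
Element totals:
  C: 7
  H: 15
  N: 1
  O: 2
  S: 1
Molecular formula: C7H15NO2S.
DoU = (2C + 2 + N − H − X) / 2 = (2·7 + 2 + 1 − 15 − 0) / 2 = 1.

1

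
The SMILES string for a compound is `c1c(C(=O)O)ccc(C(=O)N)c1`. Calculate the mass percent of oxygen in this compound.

Atom tally by fragment:
  benzene ring core → C:6 H:6
  (− 2 ring H displaced by substituents)
  + COOH → C:1 H:1 O:2
  + CONH2 → C:1 H:2 O:1 N:1
Element totals:
  C: 8
  H: 7
  N: 1
  O: 3
Molecular formula: C8H7NO3.
Molar mass = 165.148 g/mol.
Mass from O: 3 × 15.999 = 47.997 g/mol.
%O = 47.997 / 165.148 × 100 = 29.06%.

29.06%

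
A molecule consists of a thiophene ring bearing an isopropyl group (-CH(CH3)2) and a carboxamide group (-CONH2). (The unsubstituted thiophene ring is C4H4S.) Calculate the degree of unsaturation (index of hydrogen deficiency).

4

Atom tally by fragment:
  thiophene ring core → C:4 H:4 S:1
  (− 2 ring H displaced by substituents)
  + CH(CH3)2 → C:3 H:7
  + CONH2 → C:1 H:2 O:1 N:1
Element totals:
  C: 8
  H: 11
  N: 1
  O: 1
  S: 1
Molecular formula: C8H11NOS.
DoU = (2C + 2 + N − H − X) / 2 = (2·8 + 2 + 1 − 11 − 0) / 2 = 4.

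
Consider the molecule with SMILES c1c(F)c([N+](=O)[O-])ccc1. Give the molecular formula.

Atom tally by fragment:
  benzene ring core → C:6 H:6
  (− 2 ring H displaced by substituents)
  + F → F:1
  + NO2 → N:1 O:2
Element totals:
  C: 6
  H: 4
  F: 1
  N: 1
  O: 2

C6H4FNO2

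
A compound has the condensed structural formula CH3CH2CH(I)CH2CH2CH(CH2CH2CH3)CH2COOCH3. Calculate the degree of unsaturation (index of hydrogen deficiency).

1

Element totals:
  C: 12
  H: 23
  I: 1
  O: 2
Molecular formula: C12H23IO2.
DoU = (2C + 2 + N − H − X) / 2 = (2·12 + 2 + 0 − 23 − 1) / 2 = 1.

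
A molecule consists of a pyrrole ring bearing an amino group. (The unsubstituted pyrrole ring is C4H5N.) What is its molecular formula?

C4H6N2

Atom tally by fragment:
  pyrrole ring core → C:4 H:5 N:1
  (− 1 ring H displaced by substituents)
  + NH2 → N:1 H:2
Element totals:
  C: 4
  H: 6
  N: 2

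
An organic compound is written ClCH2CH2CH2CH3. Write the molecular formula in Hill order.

Element totals:
  C: 4
  H: 9
  Cl: 1

C4H9Cl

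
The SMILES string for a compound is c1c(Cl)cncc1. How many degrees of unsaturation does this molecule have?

Atom tally by fragment:
  pyridine ring core → C:5 H:5 N:1
  (− 1 ring H displaced by substituents)
  + Cl → Cl:1
Element totals:
  C: 5
  H: 4
  Cl: 1
  N: 1
Molecular formula: C5H4ClN.
DoU = (2C + 2 + N − H − X) / 2 = (2·5 + 2 + 1 − 4 − 1) / 2 = 4.

4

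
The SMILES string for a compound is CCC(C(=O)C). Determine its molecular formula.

C5H10O

Atom tally by fragment:
  CH3 → C:1 H:3
  CH2 → C:1 H:2
  CH2COCH3 → C:3 H:5 O:1
Element totals:
  C: 5
  H: 10
  O: 1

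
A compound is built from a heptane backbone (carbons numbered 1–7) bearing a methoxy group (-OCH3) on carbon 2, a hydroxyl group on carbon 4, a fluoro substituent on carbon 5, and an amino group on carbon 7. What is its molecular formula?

Atom tally by fragment:
  CH3 → C:1 H:3
  CH(OCH3) → C:2 H:4 O:1
  CH2 → C:1 H:2
  CH(OH) → C:1 H:2 O:1
  CH(F) → C:1 H:1 F:1
  CH2 → C:1 H:2
  CH2NH2 → C:1 H:4 N:1
Element totals:
  C: 8
  H: 18
  F: 1
  N: 1
  O: 2

C8H18FNO2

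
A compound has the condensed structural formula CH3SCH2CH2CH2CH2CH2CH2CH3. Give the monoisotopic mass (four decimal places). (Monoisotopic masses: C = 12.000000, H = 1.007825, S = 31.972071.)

146.1129

Element totals:
  C: 8
  H: 18
  S: 1
Molecular formula: C8H18S.
  M = 8(12.0) + 18(1.007825) + 31.972071
    = 96.000000 + 18.140850 + 31.972071 = 146.112921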